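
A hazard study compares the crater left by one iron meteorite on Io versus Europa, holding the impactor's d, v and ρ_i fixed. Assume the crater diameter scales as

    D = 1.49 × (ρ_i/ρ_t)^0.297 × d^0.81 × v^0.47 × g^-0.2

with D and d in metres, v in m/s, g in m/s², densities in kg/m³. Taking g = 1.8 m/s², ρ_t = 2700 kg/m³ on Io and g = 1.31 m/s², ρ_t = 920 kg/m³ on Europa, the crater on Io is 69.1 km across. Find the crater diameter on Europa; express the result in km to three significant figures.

D ≈ 101 km

The impactor-only factors (d, v, ρ_i) cancel in the ratio, leaving D_Europa/D_Io = (g_Europa/g_Io)^-0.2 · (ρ_t,Io/ρ_t,Europa)^0.297.
(1.31/1.8)^-0.2 = 0.7278^-0.2 = 1.066
(2700/920)^0.297 = 2.935^0.297 = 1.377
Ratio = 1.066 × 1.377 = 1.468
D_Europa = 1.468 × 69.1 km = 101 km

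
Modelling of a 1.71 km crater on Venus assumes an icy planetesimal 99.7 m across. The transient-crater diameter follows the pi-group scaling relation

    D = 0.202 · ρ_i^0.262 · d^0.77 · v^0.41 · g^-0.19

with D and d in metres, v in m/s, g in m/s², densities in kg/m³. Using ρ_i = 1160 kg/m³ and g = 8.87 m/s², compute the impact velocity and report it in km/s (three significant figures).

Rearranging for v: v = [D / (0.202 · 1160^0.262 · 99.7^0.77 · 8.87^-0.19)]^(1/0.41).
D = 1710 m.
1160^0.262 = 6.352
99.7^0.77 = 34.59
8.87^-0.19 = 0.6605
Denominator = 0.202 × 6.352 × 34.59 × 0.6605 = 29.31
D / 29.31 = 1710 / 29.31 = 58.34
v = 58.34^(1/0.41) = 58.34^2.439 = 20286 m/s

v ≈ 20.3 km/s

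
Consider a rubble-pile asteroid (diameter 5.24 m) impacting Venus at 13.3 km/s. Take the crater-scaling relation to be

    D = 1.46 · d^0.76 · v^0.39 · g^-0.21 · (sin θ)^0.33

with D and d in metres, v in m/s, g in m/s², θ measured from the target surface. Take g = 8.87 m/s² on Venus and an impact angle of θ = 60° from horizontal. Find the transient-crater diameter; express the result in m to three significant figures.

In SI units: v = 13300 m/s.
d^0.76 = 5.24^0.76 = 3.521
v^0.39 = 13300^0.39 = 40.58
g^-0.21 = 8.87^-0.21 = 0.6323
(sin 60°)^0.33 = 0.8660^0.33 = 0.9536
D = 1.46 × 3.521 × 40.58 × 0.6323 × 0.9536 = 125.8 m

D ≈ 126 m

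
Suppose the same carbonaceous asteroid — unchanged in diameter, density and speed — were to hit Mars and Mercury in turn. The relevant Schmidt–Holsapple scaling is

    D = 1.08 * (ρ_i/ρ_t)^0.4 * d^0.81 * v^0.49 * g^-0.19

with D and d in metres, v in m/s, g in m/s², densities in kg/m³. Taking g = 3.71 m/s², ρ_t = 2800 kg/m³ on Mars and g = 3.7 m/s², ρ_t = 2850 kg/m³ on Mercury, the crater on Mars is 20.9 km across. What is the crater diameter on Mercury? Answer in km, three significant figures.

The impactor-only factors (d, v, ρ_i) cancel in the ratio, leaving D_Mercury/D_Mars = (g_Mercury/g_Mars)^-0.19 · (ρ_t,Mars/ρ_t,Mercury)^0.4.
(3.7/3.71)^-0.19 = 0.9973^-0.19 = 1.001
(2800/2850)^0.4 = 0.9825^0.4 = 0.9930
Ratio = 1.001 × 0.9930 = 0.9940
D_Mercury = 0.9940 × 20.9 km = 20.8 km

D ≈ 20.8 km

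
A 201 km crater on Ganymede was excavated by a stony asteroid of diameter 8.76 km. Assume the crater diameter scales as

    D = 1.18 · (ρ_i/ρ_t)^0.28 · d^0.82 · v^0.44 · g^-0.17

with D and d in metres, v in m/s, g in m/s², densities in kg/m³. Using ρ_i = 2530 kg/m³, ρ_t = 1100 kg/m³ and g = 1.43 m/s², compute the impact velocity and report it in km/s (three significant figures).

Rearranging for v: v = [D / (1.18 · (2530/1100)^0.28 · 8760^0.82 · 1.43^-0.17)]^(1/0.44).
D = 201000 m.
(2530/1100)^0.28 = 1.263
8760^0.82 = 1709
1.43^-0.17 = 0.9410
Denominator = 1.18 × 1.263 × 1709 × 0.9410 = 2397
D / 2397 = 201000 / 2397 = 83.85
v = 83.85^(1/0.44) = 83.85^2.2727 = 23526 m/s

v ≈ 23.5 km/s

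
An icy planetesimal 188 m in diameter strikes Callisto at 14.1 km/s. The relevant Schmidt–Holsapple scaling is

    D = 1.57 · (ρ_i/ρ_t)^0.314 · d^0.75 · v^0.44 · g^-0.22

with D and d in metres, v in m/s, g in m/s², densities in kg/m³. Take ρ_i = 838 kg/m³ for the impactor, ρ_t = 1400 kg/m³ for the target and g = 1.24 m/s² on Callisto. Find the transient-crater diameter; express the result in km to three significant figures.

D ≈ 4.33 km

In SI units: v = 14100 m/s.
(ρ_i/ρ_t)^0.314 = (838/1400)^0.314 = 0.8512
d^0.75 = 188^0.75 = 50.77
v^0.44 = 14100^0.44 = 66.94
g^-0.22 = 1.24^-0.22 = 0.9538
D = 1.57 × 0.8512 × 50.77 × 66.94 × 0.9538 = 4332 m
   = 4.332 km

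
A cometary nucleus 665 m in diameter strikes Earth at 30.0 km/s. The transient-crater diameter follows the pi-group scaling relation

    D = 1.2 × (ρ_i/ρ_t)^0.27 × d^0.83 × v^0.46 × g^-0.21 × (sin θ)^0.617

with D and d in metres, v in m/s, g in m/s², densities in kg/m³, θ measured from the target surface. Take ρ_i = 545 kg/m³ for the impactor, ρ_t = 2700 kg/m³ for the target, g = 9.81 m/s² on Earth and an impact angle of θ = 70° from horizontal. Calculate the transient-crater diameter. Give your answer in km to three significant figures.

In SI units: v = 30000 m/s.
(ρ_i/ρ_t)^0.27 = (545/2700)^0.27 = 0.6492
d^0.83 = 665^0.83 = 220.3
v^0.46 = 30000^0.46 = 114.7
g^-0.21 = 9.81^-0.21 = 0.6191
(sin 70°)^0.617 = 0.9397^0.617 = 0.9624
D = 1.2 × 0.6492 × 220.3 × 114.7 × 0.6191 × 0.9624 = 11729 m
   = 11.73 km

D ≈ 11.7 km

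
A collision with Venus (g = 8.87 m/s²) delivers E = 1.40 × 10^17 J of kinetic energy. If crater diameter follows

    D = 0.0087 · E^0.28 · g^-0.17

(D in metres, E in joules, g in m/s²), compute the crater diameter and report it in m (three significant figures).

D ≈ 380 m

E^0.28 = (1.40 × 10^17)^0.28 = 6.323 × 10^4
g^-0.17 = 8.87^-0.17 = 0.6900
D = 0.0087 × 6.323 × 10^4 × 0.6900 = 379.6 m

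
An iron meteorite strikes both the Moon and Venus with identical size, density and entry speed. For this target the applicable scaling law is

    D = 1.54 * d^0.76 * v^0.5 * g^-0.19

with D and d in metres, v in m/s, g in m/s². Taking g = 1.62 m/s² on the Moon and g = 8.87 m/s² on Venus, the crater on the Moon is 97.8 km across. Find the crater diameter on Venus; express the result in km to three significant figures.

All impactor-dependent factors cancel in the ratio, leaving D_Venus/D_Moon = (g_Venus/g_Moon)^-0.19.
(8.87/1.62)^-0.19 = 5.475^-0.19 = 0.7239
D_Venus = 0.7239 × 97.8 km = 70.8 km

D ≈ 70.8 km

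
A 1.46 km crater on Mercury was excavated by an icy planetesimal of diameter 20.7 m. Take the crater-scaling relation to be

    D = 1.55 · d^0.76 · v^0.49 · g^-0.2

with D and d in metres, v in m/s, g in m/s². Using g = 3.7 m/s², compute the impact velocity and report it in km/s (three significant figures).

v ≈ 18.2 km/s

Rearranging for v: v = [D / (1.55 · 20.7^0.76 · 3.7^-0.2)]^(1/0.49).
D = 1460 m.
20.7^0.76 = 10.00
3.7^-0.2 = 0.7698
Denominator = 1.55 × 10.00 × 0.7698 = 11.93
D / 11.93 = 1460 / 11.93 = 122.4
v = 122.4^(1/0.49) = 122.4^2.0408 = 18228 m/s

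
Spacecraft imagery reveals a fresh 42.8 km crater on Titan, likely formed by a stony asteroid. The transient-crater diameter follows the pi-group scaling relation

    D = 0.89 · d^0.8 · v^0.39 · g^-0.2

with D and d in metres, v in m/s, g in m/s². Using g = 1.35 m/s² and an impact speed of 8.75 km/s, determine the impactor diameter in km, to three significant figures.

Rearranging for d: d = [D / (0.89 · 8750^0.39 · 1.35^-0.2)]^(1/0.8).
D = 42800 m.
8750^0.39 = 34.47
1.35^-0.2 = 0.9417
Denominator = 0.89 × 34.47 × 0.9417 = 28.89
D / 28.89 = 42800 / 28.89 = 1481
d = 1481^(1/0.8) = 1481^1.25 = 9187 m

d ≈ 9.19 km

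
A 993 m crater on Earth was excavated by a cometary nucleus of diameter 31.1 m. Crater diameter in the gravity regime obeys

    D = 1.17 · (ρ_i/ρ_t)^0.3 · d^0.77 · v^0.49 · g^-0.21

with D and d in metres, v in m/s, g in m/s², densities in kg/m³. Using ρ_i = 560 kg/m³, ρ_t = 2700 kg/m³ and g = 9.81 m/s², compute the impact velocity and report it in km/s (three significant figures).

Rearranging for v: v = [D / (1.17 · (560/2700)^0.3 · 31.1^0.77 · 9.81^-0.21)]^(1/0.49).
(560/2700)^0.3 = 0.6238
31.1^0.77 = 14.11
9.81^-0.21 = 0.6191
Denominator = 1.17 × 0.6238 × 14.11 × 0.6191 = 6.376
D / 6.376 = 993 / 6.376 = 155.7
v = 155.7^(1/0.49) = 155.7^2.0408 = 29787 m/s

v ≈ 29.8 km/s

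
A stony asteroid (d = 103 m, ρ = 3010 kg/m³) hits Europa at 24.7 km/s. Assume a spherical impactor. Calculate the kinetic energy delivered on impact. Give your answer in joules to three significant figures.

v = 24700 m/s.
Mass m = (π/6) ρ d³ = (π/6) × 3010 × (103)³ = 1.722 × 10^9 kg
E = ½ m v² = 0.5 × 1.722 × 10^9 × (24700)² = 5.253 × 10^17 J

E ≈ 5.25 × 10^17 J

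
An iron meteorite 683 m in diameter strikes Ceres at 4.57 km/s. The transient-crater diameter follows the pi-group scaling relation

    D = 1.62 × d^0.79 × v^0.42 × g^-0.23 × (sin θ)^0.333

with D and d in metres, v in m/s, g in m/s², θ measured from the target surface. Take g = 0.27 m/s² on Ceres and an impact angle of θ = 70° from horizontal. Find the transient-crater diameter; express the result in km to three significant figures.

D ≈ 12.8 km

In SI units: v = 4570 m/s.
d^0.79 = 683^0.79 = 173.5
v^0.42 = 4570^0.42 = 34.45
g^-0.23 = 0.27^-0.23 = 1.351
(sin 70°)^0.333 = 0.9397^0.333 = 0.9795
D = 1.62 × 173.5 × 34.45 × 1.351 × 0.9795 = 12813 m
   = 12.81 km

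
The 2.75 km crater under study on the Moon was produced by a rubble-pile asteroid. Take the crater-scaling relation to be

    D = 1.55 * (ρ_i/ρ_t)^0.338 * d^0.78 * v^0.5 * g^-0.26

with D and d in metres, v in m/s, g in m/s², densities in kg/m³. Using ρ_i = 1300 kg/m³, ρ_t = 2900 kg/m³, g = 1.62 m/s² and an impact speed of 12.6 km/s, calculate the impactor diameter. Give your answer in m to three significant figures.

d ≈ 57.3 m

Rearranging for d: d = [D / (1.55 · (1300/2900)^0.338 · 12600^0.5 · 1.62^-0.26)]^(1/0.78).
D = 2750 m.
(1300/2900)^0.338 = 0.7625
12600^0.5 = 112.2
1.62^-0.26 = 0.8821
Denominator = 1.55 × 0.7625 × 112.2 × 0.8821 = 117.0
D / 117.0 = 2750 / 117.0 = 23.50
d = 23.50^(1/0.78) = 23.50^1.2821 = 57.26 m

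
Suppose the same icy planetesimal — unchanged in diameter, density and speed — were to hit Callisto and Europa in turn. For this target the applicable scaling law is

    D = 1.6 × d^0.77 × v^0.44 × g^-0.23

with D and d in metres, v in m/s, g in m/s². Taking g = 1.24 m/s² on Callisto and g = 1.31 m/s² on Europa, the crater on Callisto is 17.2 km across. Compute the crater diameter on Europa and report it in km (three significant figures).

All impactor-dependent factors cancel in the ratio, leaving D_Europa/D_Callisto = (g_Europa/g_Callisto)^-0.23.
(1.31/1.24)^-0.23 = 1.056^-0.23 = 0.9875
D_Europa = 0.9875 × 17.2 km = 17.0 km

D ≈ 17.0 km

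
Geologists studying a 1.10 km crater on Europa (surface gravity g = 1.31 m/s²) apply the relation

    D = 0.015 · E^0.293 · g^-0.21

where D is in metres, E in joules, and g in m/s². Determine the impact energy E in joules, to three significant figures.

E ≈ 4.89 × 10^16 J

Rearranging: E = [D / (0.015 · g^-0.21)]^(1/0.293).
D = 1100 m.
g^-0.21 = 1.31^-0.21 = 0.9449
D / (0.015 × 0.9449) = 1100 / (0.01417) = 7.763 × 10^4
E = (7.763 × 10^4)^3.413 = 4.894 × 10^16 J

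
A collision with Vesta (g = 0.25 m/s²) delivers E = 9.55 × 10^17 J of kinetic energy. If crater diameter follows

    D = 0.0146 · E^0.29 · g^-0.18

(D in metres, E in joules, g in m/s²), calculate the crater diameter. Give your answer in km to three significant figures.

E^0.29 = (9.55 × 10^17)^0.29 = 1.638 × 10^5
g^-0.18 = 0.25^-0.18 = 1.283
D = 0.0146 × 1.638 × 10^5 × 1.283 = 3068 m
   = 3.068 km

D ≈ 3.07 km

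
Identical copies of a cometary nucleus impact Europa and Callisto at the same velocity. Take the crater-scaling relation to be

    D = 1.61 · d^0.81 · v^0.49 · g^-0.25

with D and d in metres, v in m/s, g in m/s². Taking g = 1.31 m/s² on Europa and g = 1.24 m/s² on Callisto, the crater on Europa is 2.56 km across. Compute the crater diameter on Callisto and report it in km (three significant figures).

All impactor-dependent factors cancel in the ratio, leaving D_Callisto/D_Europa = (g_Callisto/g_Europa)^-0.25.
(1.24/1.31)^-0.25 = 0.9466^-0.25 = 1.014
D_Callisto = 1.014 × 2.56 km = 2.60 km

D ≈ 2.60 km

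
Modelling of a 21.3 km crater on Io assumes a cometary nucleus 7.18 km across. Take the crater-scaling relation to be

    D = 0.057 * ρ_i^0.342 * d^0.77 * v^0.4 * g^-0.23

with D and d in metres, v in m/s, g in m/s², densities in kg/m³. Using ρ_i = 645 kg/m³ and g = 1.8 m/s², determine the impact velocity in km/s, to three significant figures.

Rearranging for v: v = [D / (0.057 · 645^0.342 · 7180^0.77 · 1.8^-0.23)]^(1/0.4).
D = 21300 m.
645^0.342 = 9.138
7180^0.77 = 931.6
1.8^-0.23 = 0.8735
Denominator = 0.057 × 9.138 × 931.6 × 0.8735 = 423.9
D / 423.9 = 21300 / 423.9 = 50.25
v = 50.25^(1/0.4) = 50.25^2.5 = 17899 m/s

v ≈ 17.9 km/s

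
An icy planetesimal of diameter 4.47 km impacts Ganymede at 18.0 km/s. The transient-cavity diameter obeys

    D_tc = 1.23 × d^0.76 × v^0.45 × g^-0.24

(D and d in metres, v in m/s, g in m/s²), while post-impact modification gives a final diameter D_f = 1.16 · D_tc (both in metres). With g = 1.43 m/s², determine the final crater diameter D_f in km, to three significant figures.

In SI: d = 4470 m, v = 18000 m/s.
d^0.76 = 4470^0.76 = 594.6
v^0.45 = 18000^0.45 = 82.20
g^-0.24 = 1.43^-0.24 = 0.9177
D_tc = 1.23 × 594.6 × 82.20 × 0.9177 = 55170 m
D_f = 1.16 × 55170 = 63997 m
     = 64.00 km

D_f ≈ 64.0 km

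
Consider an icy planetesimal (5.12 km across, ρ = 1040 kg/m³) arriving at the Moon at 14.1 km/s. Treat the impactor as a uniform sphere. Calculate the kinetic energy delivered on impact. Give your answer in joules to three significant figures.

E ≈ 7.27 × 10^21 J

d = 5120 m; v = 14100 m/s.
Mass m = (π/6) ρ d³ = (π/6) × 1040 × (5120)³ = 7.309 × 10^13 kg
E = ½ m v² = 0.5 × 7.309 × 10^13 × (14100)² = 7.266 × 10^21 J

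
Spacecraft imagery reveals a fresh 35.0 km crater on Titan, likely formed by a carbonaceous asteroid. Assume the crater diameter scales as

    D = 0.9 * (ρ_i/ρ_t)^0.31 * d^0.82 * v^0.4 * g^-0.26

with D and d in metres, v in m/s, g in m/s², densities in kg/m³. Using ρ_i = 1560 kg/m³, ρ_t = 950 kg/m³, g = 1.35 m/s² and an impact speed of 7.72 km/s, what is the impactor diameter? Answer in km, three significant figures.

d ≈ 4.58 km

Rearranging for d: d = [D / (0.9 · (1560/950)^0.31 · 7720^0.4 · 1.35^-0.26)]^(1/0.82).
D = 35000 m.
(1560/950)^0.31 = 1.166
7720^0.4 = 35.90
1.35^-0.26 = 0.9249
Denominator = 0.9 × 1.166 × 35.90 × 0.9249 = 34.84
D / 34.84 = 35000 / 34.84 = 1005
d = 1005^(1/0.82) = 1005^1.2195 = 4583 m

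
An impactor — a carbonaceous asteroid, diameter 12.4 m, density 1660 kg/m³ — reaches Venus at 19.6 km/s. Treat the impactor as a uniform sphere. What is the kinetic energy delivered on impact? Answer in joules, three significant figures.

E ≈ 3.18 × 10^14 J

v = 19600 m/s.
Mass m = (π/6) ρ d³ = (π/6) × 1660 × (12.4)³ = 1.657 × 10^6 kg
E = ½ m v² = 0.5 × 1.657 × 10^6 × (19600)² = 3.183 × 10^14 J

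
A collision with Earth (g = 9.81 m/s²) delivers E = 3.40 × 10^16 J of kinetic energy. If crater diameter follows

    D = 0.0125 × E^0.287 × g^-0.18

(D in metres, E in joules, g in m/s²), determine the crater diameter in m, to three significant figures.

D ≈ 460 m

E^0.287 = (3.40 × 10^16)^0.287 = 5.553 × 10^4
g^-0.18 = 9.81^-0.18 = 0.6630
D = 0.0125 × 5.553 × 10^4 × 0.6630 = 460.2 m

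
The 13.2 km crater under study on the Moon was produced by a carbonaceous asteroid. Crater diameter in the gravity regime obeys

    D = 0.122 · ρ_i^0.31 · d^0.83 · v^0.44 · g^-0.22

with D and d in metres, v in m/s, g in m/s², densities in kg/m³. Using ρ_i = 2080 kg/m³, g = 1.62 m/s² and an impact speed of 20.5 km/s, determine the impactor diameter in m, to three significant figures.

Rearranging for d: d = [D / (0.122 · 2080^0.31 · 20500^0.44 · 1.62^-0.22)]^(1/0.83).
D = 13200 m.
2080^0.31 = 10.68
20500^0.44 = 78.92
1.62^-0.22 = 0.8993
Denominator = 0.122 × 10.68 × 78.92 × 0.8993 = 92.47
D / 92.47 = 13200 / 92.47 = 142.7
d = 142.7^(1/0.83) = 142.7^1.2048 = 394.1 m

d ≈ 394 m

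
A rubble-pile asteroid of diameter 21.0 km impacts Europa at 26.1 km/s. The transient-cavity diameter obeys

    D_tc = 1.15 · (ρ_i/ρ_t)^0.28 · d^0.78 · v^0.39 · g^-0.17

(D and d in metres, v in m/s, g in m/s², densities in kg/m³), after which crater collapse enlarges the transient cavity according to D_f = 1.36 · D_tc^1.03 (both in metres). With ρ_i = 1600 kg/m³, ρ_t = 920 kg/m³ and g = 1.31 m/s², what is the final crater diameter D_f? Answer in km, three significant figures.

In SI: d = 21000 m, v = 26100 m/s.
(ρ_i/ρ_t)^0.28 = (1600/920)^0.28 = 1.168
d^0.78 = 21000^0.78 = 2351
v^0.39 = 26100^0.39 = 52.78
g^-0.17 = 1.31^-0.17 = 0.9551
D_tc = 1.15 × 1.168 × 2351 × 52.78 × 0.9551 = 1.592 × 10^5 m
D_f = 1.36 × (1.592 × 10^5)^1.03 = 3.101 × 10^5 m
     = 310.1 km

D_f ≈ 310 km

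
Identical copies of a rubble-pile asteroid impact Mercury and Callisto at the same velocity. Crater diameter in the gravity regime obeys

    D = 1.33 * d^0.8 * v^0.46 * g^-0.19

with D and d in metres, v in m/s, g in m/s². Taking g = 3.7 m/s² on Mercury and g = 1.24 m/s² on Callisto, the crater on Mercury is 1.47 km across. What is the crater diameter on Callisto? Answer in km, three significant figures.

D ≈ 1.81 km

All impactor-dependent factors cancel in the ratio, leaving D_Callisto/D_Mercury = (g_Callisto/g_Mercury)^-0.19.
(1.24/3.7)^-0.19 = 0.3351^-0.19 = 1.231
D_Callisto = 1.231 × 1.47 km = 1.81 km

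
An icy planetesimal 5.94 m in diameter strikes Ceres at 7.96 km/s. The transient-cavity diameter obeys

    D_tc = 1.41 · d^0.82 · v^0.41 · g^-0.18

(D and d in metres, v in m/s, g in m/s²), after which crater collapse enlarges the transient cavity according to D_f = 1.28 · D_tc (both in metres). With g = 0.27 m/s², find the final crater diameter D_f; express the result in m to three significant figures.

D_f ≈ 391 m

v = 7960 m/s.
d^0.82 = 5.94^0.82 = 4.310
v^0.41 = 7960^0.41 = 39.75
g^-0.18 = 0.27^-0.18 = 1.266
D_tc = 1.41 × 4.310 × 39.75 × 1.266 = 305.8 m
D_f = 1.28 × 305.8 = 391.4 m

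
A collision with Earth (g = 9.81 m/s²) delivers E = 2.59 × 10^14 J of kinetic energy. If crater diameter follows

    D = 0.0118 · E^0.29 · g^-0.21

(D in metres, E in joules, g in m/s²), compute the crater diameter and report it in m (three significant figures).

D ≈ 111 m

E^0.29 = (2.59 × 10^14)^0.29 = 1.513 × 10^4
g^-0.21 = 9.81^-0.21 = 0.6191
D = 0.0118 × 1.513 × 10^4 × 0.6191 = 110.5 m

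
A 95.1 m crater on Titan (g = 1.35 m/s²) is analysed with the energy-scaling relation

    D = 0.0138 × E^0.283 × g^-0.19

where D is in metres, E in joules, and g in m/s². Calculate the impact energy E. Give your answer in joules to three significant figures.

Rearranging: E = [D / (0.0138 · g^-0.19)]^(1/0.283).
g^-0.19 = 1.35^-0.19 = 0.9446
D / (0.0138 × 0.9446) = 95.1 / (0.01304) = 7.293 × 10^3
E = (7.293 × 10^3)^3.5336 = 4.466 × 10^13 J

E ≈ 4.47 × 10^13 J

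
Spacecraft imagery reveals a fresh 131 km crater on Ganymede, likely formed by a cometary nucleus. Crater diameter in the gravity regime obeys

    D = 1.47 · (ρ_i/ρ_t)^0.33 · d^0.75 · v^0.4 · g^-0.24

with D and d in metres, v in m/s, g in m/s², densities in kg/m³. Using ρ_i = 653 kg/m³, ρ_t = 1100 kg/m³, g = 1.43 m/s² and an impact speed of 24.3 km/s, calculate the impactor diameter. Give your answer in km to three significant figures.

Rearranging for d: d = [D / (1.47 · (653/1100)^0.33 · 24300^0.4 · 1.43^-0.24)]^(1/0.75).
D = 131000 m.
(653/1100)^0.33 = 0.8419
24300^0.4 = 56.79
1.43^-0.24 = 0.9177
Denominator = 1.47 × 0.8419 × 56.79 × 0.9177 = 64.50
D / 64.50 = 131000 / 64.50 = 2031
d = 2031^(1/0.75) = 2031^1.3333 = 25714 m

d ≈ 25.7 km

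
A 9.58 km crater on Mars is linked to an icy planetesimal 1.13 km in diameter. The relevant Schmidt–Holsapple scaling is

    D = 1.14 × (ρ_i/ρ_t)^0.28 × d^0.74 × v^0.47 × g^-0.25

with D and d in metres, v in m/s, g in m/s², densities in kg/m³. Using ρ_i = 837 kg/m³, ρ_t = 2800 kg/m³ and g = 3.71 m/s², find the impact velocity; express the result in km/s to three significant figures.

v ≈ 14.4 km/s

Rearranging for v: v = [D / (1.14 · (837/2800)^0.28 · 1130^0.74 · 3.71^-0.25)]^(1/0.47).
D = 9580 m.
(837/2800)^0.28 = 0.7131
1130^0.74 = 181.7
3.71^-0.25 = 0.7205
Denominator = 1.14 × 0.7131 × 181.7 × 0.7205 = 106.4
D / 106.4 = 9580 / 106.4 = 90.04
v = 90.04^(1/0.47) = 90.04^2.1277 = 14403 m/s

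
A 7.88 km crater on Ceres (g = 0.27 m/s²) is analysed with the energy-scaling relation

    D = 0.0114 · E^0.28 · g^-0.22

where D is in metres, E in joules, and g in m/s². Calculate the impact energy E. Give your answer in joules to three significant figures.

E ≈ 2.56 × 10^20 J

Rearranging: E = [D / (0.0114 · g^-0.22)]^(1/0.28).
D = 7880 m.
g^-0.22 = 0.27^-0.22 = 1.334
D / (0.0114 × 1.334) = 7880 / (0.01521) = 5.181 × 10^5
E = (5.181 × 10^5)^3.5714 = 2.561 × 10^20 J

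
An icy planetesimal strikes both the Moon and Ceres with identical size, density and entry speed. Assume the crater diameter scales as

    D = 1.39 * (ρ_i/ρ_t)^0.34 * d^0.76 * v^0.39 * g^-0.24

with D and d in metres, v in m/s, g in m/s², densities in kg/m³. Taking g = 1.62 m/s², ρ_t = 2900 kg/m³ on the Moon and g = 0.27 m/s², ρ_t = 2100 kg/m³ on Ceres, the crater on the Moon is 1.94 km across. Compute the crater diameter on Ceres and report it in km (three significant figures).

The impactor-only factors (d, v, ρ_i) cancel in the ratio, leaving D_Ceres/D_Moon = (g_Ceres/g_Moon)^-0.24 · (ρ_t,Moon/ρ_t,Ceres)^0.34.
(0.27/1.62)^-0.24 = 0.1667^-0.24 = 1.537
(2900/2100)^0.34 = 1.381^0.34 = 1.116
Ratio = 1.537 × 1.116 = 1.715
D_Ceres = 1.715 × 1.94 km = 3.33 km

D ≈ 3.33 km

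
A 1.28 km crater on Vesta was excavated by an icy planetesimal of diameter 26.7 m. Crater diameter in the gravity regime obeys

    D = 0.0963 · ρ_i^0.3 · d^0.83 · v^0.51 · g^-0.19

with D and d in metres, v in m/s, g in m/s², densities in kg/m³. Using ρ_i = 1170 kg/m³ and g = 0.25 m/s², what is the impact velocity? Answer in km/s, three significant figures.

Rearranging for v: v = [D / (0.0963 · 1170^0.3 · 26.7^0.83 · 0.25^-0.19)]^(1/0.51).
D = 1280 m.
1170^0.3 = 8.326
26.7^0.83 = 15.28
0.25^-0.19 = 1.301
Denominator = 0.0963 × 8.326 × 15.28 × 1.301 = 15.94
D / 15.94 = 1280 / 15.94 = 80.30
v = 80.30^(1/0.51) = 80.30^1.9608 = 5430 m/s

v ≈ 5.43 km/s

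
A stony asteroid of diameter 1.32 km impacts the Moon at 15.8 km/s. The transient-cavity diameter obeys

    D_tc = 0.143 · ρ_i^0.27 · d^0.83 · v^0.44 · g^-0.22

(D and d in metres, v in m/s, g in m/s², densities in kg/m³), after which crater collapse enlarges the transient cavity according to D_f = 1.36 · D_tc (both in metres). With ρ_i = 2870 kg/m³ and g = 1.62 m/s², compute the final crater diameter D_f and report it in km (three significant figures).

D_f ≈ 41.1 km

In SI: d = 1320 m, v = 15800 m/s.
ρ_i^0.27 = 2870^0.27 = 8.583
d^0.83 = 1320^0.83 = 389.1
v^0.44 = 15800^0.44 = 70.37
g^-0.22 = 1.62^-0.22 = 0.8993
D_tc = 0.143 × 8.583 × 389.1 × 70.37 × 0.8993 = 30220 m
D_f = 1.36 × 30220 = 41099 m
     = 41.10 km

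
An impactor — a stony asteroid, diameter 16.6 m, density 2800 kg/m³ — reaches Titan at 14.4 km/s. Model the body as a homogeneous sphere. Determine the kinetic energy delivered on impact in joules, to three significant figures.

v = 14400 m/s.
Mass m = (π/6) ρ d³ = (π/6) × 2800 × (16.6)³ = 6.706 × 10^6 kg
E = ½ m v² = 0.5 × 6.706 × 10^6 × (14400)² = 6.953 × 10^14 J

E ≈ 6.95 × 10^14 J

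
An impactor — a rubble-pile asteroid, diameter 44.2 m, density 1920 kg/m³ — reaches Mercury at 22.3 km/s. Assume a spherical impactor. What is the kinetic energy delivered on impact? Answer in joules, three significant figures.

E ≈ 2.16 × 10^16 J

v = 22300 m/s.
Mass m = (π/6) ρ d³ = (π/6) × 1920 × (44.2)³ = 8.681 × 10^7 kg
E = ½ m v² = 0.5 × 8.681 × 10^7 × (22300)² = 2.158 × 10^16 J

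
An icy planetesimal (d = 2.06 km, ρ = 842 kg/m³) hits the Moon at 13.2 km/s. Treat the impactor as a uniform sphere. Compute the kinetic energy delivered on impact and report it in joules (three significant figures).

E ≈ 3.36 × 10^20 J

d = 2060 m; v = 13200 m/s.
Mass m = (π/6) ρ d³ = (π/6) × 842 × (2060)³ = 3.854 × 10^12 kg
E = ½ m v² = 0.5 × 3.854 × 10^12 × (13200)² = 3.358 × 10^20 J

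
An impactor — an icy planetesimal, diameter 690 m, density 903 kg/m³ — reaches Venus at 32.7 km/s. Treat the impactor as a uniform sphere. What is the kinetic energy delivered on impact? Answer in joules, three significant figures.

E ≈ 8.30 × 10^19 J

v = 32700 m/s.
Mass m = (π/6) ρ d³ = (π/6) × 903 × (690)³ = 1.553 × 10^11 kg
E = ½ m v² = 0.5 × 1.553 × 10^11 × (32700)² = 8.303 × 10^19 J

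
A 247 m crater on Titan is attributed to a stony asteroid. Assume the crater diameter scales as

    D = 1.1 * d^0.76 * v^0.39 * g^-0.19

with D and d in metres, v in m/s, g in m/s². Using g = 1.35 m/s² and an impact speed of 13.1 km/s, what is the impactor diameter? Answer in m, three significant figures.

Rearranging for d: d = [D / (1.1 · 13100^0.39 · 1.35^-0.19)]^(1/0.76).
13100^0.39 = 40.34
1.35^-0.19 = 0.9446
Denominator = 1.1 × 40.34 × 0.9446 = 41.92
D / 41.92 = 247 / 41.92 = 5.892
d = 5.892^(1/0.76) = 5.892^1.3158 = 10.32 m

d ≈ 10.3 m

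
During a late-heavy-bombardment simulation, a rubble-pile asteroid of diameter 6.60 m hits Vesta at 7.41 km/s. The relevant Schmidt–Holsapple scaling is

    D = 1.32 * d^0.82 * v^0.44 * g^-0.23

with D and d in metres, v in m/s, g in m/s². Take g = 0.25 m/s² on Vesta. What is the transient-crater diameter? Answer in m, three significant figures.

D ≈ 430 m

In SI units: v = 7410 m/s.
d^0.82 = 6.6^0.82 = 4.699
v^0.44 = 7410^0.44 = 50.43
g^-0.23 = 0.25^-0.23 = 1.376
D = 1.32 × 4.699 × 50.43 × 1.376 = 430.4 m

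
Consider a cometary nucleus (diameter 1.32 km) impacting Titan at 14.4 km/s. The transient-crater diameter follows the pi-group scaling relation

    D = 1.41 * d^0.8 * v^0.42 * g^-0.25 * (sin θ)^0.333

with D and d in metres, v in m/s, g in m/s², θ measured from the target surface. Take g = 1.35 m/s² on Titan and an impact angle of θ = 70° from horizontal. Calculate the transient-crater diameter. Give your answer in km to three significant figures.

In SI units: d = 1320 m, v = 14400 m/s.
d^0.8 = 1320^0.8 = 313.7
v^0.42 = 14400^0.42 = 55.78
g^-0.25 = 1.35^-0.25 = 0.9277
(sin 70°)^0.333 = 0.9397^0.333 = 0.9795
D = 1.41 × 313.7 × 55.78 × 0.9277 × 0.9795 = 22419 m
   = 22.42 km

D ≈ 22.4 km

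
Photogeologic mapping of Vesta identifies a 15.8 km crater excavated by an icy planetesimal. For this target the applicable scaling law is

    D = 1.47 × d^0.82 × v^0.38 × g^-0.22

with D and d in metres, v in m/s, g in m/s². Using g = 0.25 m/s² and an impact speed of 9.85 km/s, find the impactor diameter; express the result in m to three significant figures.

Rearranging for d: d = [D / (1.47 · 9850^0.38 · 0.25^-0.22)]^(1/0.82).
D = 15800 m.
9850^0.38 = 32.92
0.25^-0.22 = 1.357
Denominator = 1.47 × 32.92 × 1.357 = 65.67
D / 65.67 = 15800 / 65.67 = 240.6
d = 240.6^(1/0.82) = 240.6^1.2195 = 801.7 m

d ≈ 802 m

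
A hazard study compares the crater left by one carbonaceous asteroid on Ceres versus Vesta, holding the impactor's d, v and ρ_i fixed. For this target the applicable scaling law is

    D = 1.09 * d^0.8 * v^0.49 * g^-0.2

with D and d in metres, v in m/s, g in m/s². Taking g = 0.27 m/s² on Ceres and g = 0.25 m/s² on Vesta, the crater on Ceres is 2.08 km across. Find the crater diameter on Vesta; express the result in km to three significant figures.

D ≈ 2.11 km

All impactor-dependent factors cancel in the ratio, leaving D_Vesta/D_Ceres = (g_Vesta/g_Ceres)^-0.2.
(0.25/0.27)^-0.2 = 0.9259^-0.2 = 1.016
D_Vesta = 1.016 × 2.08 km = 2.11 km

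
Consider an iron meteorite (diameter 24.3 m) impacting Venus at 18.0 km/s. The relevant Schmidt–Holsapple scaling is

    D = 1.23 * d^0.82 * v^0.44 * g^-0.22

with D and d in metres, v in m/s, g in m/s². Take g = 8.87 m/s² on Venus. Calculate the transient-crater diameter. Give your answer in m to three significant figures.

In SI units: v = 18000 m/s.
d^0.82 = 24.3^0.82 = 13.68
v^0.44 = 18000^0.44 = 74.53
g^-0.22 = 8.87^-0.22 = 0.6187
D = 1.23 × 13.68 × 74.53 × 0.6187 = 775.9 m

D ≈ 776 m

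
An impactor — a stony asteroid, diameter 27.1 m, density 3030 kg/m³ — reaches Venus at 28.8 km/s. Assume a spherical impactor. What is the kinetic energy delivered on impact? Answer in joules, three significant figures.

E ≈ 1.31 × 10^16 J

v = 28800 m/s.
Mass m = (π/6) ρ d³ = (π/6) × 3030 × (27.1)³ = 3.158 × 10^7 kg
E = ½ m v² = 0.5 × 3.158 × 10^7 × (28800)² = 1.310 × 10^16 J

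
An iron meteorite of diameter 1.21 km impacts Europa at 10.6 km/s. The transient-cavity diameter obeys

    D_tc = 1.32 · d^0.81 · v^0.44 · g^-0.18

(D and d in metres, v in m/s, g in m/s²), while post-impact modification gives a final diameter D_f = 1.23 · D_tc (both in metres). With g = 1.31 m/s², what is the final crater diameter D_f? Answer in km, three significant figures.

In SI: d = 1210 m, v = 10600 m/s.
d^0.81 = 1210^0.81 = 314.1
v^0.44 = 10600^0.44 = 59.04
g^-0.18 = 1.31^-0.18 = 0.9526
D_tc = 1.32 × 314.1 × 59.04 × 0.9526 = 23320 m
D_f = 1.23 × 23320 = 28684 m
     = 28.68 km

D_f ≈ 28.7 km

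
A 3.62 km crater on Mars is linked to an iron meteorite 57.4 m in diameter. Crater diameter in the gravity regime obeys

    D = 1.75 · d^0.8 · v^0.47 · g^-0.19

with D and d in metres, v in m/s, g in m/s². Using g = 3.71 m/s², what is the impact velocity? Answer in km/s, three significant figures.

v ≈ 19.5 km/s

Rearranging for v: v = [D / (1.75 · 57.4^0.8 · 3.71^-0.19)]^(1/0.47).
D = 3620 m.
57.4^0.8 = 25.53
3.71^-0.19 = 0.7795
Denominator = 1.75 × 25.53 × 0.7795 = 34.83
D / 34.83 = 3620 / 34.83 = 103.9
v = 103.9^(1/0.47) = 103.9^2.1277 = 19532 m/s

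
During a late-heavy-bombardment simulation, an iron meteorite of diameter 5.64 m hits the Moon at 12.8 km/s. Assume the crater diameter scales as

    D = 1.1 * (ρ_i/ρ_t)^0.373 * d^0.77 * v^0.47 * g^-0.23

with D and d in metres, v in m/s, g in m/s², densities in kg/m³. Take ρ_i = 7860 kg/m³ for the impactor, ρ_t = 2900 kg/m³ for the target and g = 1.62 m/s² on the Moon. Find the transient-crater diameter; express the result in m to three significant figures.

D ≈ 461 m

In SI units: v = 12800 m/s.
(ρ_i/ρ_t)^0.373 = (7860/2900)^0.373 = 1.451
d^0.77 = 5.64^0.77 = 3.789
v^0.47 = 12800^0.47 = 85.19
g^-0.23 = 1.62^-0.23 = 0.8950
D = 1.1 × 1.451 × 3.789 × 85.19 × 0.8950 = 461.1 m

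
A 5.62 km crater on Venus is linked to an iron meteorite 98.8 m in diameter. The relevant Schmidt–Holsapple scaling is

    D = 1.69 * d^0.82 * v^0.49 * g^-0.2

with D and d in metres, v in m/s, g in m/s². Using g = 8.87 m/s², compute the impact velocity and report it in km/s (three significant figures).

Rearranging for v: v = [D / (1.69 · 98.8^0.82 · 8.87^-0.2)]^(1/0.49).
D = 5620 m.
98.8^0.82 = 43.22
8.87^-0.2 = 0.6463
Denominator = 1.69 × 43.22 × 0.6463 = 47.21
D / 47.21 = 5620 / 47.21 = 119.0
v = 119.0^(1/0.49) = 119.0^2.0408 = 17210 m/s

v ≈ 17.2 km/s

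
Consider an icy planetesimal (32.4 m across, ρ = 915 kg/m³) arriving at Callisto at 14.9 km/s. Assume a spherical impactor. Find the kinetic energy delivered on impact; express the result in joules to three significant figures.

E ≈ 1.81 × 10^15 J

v = 14900 m/s.
Mass m = (π/6) ρ d³ = (π/6) × 915 × (32.4)³ = 1.630 × 10^7 kg
E = ½ m v² = 0.5 × 1.630 × 10^7 × (14900)² = 1.809 × 10^15 J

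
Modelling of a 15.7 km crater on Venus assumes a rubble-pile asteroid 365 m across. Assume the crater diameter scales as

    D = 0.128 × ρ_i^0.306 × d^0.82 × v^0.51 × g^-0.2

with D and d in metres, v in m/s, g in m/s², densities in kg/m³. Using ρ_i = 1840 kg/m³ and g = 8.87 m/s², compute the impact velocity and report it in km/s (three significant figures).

v ≈ 18.7 km/s

Rearranging for v: v = [D / (0.128 · 1840^0.306 · 365^0.82 · 8.87^-0.2)]^(1/0.51).
D = 15700 m.
1840^0.306 = 9.978
365^0.82 = 126.2
8.87^-0.2 = 0.6463
Denominator = 0.128 × 9.978 × 126.2 × 0.6463 = 104.2
D / 104.2 = 15700 / 104.2 = 150.7
v = 150.7^(1/0.51) = 150.7^1.9608 = 18657 m/s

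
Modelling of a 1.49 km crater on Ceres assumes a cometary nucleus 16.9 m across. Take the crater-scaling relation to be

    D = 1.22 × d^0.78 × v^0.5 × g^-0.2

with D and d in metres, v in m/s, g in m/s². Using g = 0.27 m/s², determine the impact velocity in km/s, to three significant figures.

Rearranging for v: v = [D / (1.22 · 16.9^0.78 · 0.27^-0.2)]^(1/0.5).
D = 1490 m.
16.9^0.78 = 9.073
0.27^-0.2 = 1.299
Denominator = 1.22 × 9.073 × 1.299 = 14.38
D / 14.38 = 1490 / 14.38 = 103.6
v = 103.6^(1/0.5) = 103.6^2 = 10733 m/s

v ≈ 10.7 km/s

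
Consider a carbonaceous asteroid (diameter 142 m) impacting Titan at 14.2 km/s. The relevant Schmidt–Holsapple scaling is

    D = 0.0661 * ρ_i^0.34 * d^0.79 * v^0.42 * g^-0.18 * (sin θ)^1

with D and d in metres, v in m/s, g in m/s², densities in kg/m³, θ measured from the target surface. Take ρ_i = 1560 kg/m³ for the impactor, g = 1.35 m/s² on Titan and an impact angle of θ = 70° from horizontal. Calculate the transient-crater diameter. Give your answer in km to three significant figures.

D ≈ 1.99 km

In SI units: v = 14200 m/s.
ρ_i^0.34 = 1560^0.34 = 12.18
d^0.79 = 142^0.79 = 50.15
v^0.42 = 14200^0.42 = 55.46
g^-0.18 = 1.35^-0.18 = 0.9474
(sin 70°)^1 = 0.9397^1 = 0.9397
D = 0.0661 × 12.18 × 50.15 × 55.46 × 0.9474 × 0.9397 = 1994 m
   = 1.994 km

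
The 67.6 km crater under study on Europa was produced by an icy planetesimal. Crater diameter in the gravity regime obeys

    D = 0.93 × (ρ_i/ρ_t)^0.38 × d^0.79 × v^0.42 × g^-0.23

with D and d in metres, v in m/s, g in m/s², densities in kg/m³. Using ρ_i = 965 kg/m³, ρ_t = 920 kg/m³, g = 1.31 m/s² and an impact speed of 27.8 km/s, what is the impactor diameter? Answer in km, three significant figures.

Rearranging for d: d = [D / (0.93 · (965/920)^0.38 · 27800^0.42 · 1.31^-0.23)]^(1/0.79).
D = 67600 m.
(965/920)^0.38 = 1.018
27800^0.42 = 73.54
1.31^-0.23 = 0.9398
Denominator = 0.93 × 1.018 × 73.54 × 0.9398 = 65.43
D / 65.43 = 67600 / 65.43 = 1033
d = 1033^(1/0.79) = 1033^1.2658 = 6535 m

d ≈ 6.54 km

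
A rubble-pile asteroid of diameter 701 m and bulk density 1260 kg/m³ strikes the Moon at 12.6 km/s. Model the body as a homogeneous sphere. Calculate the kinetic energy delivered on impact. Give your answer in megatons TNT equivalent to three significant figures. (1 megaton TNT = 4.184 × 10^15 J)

E ≈ 4310 Mt TNT

v = 12600 m/s.
Mass m = (π/6) ρ d³ = (π/6) × 1260 × (701)³ = 2.273 × 10^11 kg
E = ½ m v² = 0.5 × 2.273 × 10^11 × (12600)² = 1.804 × 10^19 J
   = 1.804 × 10^19 / 4.184×10^15 = 4312 Mt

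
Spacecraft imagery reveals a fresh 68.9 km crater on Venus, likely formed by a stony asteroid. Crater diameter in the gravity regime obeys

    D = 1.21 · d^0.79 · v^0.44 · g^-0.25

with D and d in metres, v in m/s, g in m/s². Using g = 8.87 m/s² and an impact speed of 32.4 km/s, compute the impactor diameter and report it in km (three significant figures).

Rearranging for d: d = [D / (1.21 · 32400^0.44 · 8.87^-0.25)]^(1/0.79).
D = 68900 m.
32400^0.44 = 96.52
8.87^-0.25 = 0.5795
Denominator = 1.21 × 96.52 × 0.5795 = 67.68
D / 67.68 = 68900 / 67.68 = 1018
d = 1018^(1/0.79) = 1018^1.2658 = 6415 m

d ≈ 6.42 km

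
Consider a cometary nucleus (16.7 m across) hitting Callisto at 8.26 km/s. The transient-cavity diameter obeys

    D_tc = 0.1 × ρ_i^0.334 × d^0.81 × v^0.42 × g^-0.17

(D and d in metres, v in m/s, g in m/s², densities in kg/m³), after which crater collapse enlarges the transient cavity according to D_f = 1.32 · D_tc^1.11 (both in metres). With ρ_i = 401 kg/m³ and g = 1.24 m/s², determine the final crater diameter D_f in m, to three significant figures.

v = 8260 m/s.
ρ_i^0.334 = 401^0.334 = 7.404
d^0.81 = 16.7^0.81 = 9.781
v^0.42 = 8260^0.42 = 44.17
g^-0.17 = 1.24^-0.17 = 0.9641
D_tc = 0.1 × 7.404 × 9.781 × 44.17 × 0.9641 = 308.4 m
D_f = 1.32 × (308.4)^1.11 = 764.7 m

D_f ≈ 765 m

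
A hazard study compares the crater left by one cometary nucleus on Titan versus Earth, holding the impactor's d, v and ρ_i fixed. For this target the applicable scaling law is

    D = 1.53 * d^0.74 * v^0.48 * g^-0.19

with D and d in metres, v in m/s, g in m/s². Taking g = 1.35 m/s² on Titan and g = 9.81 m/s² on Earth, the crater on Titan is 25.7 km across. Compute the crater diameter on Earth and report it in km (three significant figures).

All impactor-dependent factors cancel in the ratio, leaving D_Earth/D_Titan = (g_Earth/g_Titan)^-0.19.
(9.81/1.35)^-0.19 = 7.267^-0.19 = 0.6860
D_Earth = 0.6860 × 25.7 km = 17.6 km

D ≈ 17.6 km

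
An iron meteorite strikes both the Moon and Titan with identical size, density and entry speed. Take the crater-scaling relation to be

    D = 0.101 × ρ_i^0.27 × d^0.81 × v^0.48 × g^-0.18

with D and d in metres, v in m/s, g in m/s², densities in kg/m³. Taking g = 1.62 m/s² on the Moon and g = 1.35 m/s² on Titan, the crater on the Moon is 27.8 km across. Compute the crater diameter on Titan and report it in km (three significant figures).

All impactor-dependent factors cancel in the ratio, leaving D_Titan/D_Moon = (g_Titan/g_Moon)^-0.18.
(1.35/1.62)^-0.18 = 0.8333^-0.18 = 1.033
D_Titan = 1.033 × 27.8 km = 28.7 km

D ≈ 28.7 km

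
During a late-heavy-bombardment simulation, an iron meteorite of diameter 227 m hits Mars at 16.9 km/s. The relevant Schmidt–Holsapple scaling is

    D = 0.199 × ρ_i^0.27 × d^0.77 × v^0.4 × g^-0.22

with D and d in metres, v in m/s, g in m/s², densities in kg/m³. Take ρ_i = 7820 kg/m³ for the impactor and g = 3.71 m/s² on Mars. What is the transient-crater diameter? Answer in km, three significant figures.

D ≈ 5.37 km

In SI units: v = 16900 m/s.
ρ_i^0.27 = 7820^0.27 = 11.25
d^0.77 = 227^0.77 = 65.18
v^0.4 = 16900^0.4 = 49.11
g^-0.22 = 3.71^-0.22 = 0.7494
D = 0.199 × 11.25 × 65.18 × 49.11 × 0.7494 = 5370 m
   = 5.370 km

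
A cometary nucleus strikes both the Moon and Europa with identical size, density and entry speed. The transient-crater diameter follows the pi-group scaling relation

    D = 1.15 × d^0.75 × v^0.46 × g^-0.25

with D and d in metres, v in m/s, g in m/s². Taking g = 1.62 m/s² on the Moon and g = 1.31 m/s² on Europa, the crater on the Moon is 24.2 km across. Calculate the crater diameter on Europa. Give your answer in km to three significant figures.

All impactor-dependent factors cancel in the ratio, leaving D_Europa/D_Moon = (g_Europa/g_Moon)^-0.25.
(1.31/1.62)^-0.25 = 0.8086^-0.25 = 1.055
D_Europa = 1.055 × 24.2 km = 25.5 km

D ≈ 25.5 km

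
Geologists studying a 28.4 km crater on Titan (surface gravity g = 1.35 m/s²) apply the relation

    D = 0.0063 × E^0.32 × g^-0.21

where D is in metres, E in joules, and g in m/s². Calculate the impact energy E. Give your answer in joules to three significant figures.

E ≈ 7.57 × 10^20 J

Rearranging: E = [D / (0.0063 · g^-0.21)]^(1/0.32).
D = 28400 m.
g^-0.21 = 1.35^-0.21 = 0.9389
D / (0.0063 × 0.9389) = 28400 / (5.915 × 10^-3) = 4.801 × 10^6
E = (4.801 × 10^6)^3.125 = 7.571 × 10^20 J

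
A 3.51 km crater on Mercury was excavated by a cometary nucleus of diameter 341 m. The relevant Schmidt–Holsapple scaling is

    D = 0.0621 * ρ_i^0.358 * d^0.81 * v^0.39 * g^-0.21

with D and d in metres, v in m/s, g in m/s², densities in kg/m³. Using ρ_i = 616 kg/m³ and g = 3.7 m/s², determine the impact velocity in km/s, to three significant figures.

v ≈ 46.8 km/s

Rearranging for v: v = [D / (0.0621 · 616^0.358 · 341^0.81 · 3.7^-0.21)]^(1/0.39).
D = 3510 m.
616^0.358 = 9.969
341^0.81 = 112.6
3.7^-0.21 = 0.7598
Denominator = 0.0621 × 9.969 × 112.6 × 0.7598 = 52.96
D / 52.96 = 3510 / 52.96 = 66.28
v = 66.28^(1/0.39) = 66.28^2.5641 = 46796 m/s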